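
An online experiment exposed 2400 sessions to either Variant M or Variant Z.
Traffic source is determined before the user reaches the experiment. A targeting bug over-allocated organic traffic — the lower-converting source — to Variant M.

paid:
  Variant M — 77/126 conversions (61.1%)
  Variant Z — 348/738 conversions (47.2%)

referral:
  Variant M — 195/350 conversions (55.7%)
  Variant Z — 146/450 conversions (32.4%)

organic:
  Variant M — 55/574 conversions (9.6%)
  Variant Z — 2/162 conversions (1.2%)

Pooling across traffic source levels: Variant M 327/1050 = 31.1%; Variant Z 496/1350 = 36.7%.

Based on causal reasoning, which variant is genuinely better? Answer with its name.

Variant M

The traffic source-specific comparison favours Variant M throughout, but the pooled figures favour Variant Z. The question is whether to condition on traffic source.
Here traffic source is a common cause — it drives both which variant a case falls under and the outcome. The crude comparison mixes populations; the stratum-specific rates are the causally relevant ones.
Within each level — paid: 61.1% vs 47.2%; referral: 55.7% vs 32.4%; organic: 9.6% vs 1.2% — Variant M is higher every time.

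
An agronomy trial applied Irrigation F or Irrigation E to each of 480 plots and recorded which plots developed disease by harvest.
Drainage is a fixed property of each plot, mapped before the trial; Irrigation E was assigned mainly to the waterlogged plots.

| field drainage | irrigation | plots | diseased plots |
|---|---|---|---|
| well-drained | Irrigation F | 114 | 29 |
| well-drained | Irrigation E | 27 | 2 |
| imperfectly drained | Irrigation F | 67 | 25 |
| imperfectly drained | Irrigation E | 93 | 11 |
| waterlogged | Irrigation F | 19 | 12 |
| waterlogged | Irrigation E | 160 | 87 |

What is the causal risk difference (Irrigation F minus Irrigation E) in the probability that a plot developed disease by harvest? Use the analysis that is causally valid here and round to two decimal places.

+0.17

Field drainage is set before the irrigation has any effect — it is not caused by the irrigation — and it independently drives the outcome. That makes it a confounder, so the causal comparison is within field drainage levels.
Adjusting over the population distribution of field drainage: 0.294·(0.254−0.074) + 0.333·(0.373−0.118) + 0.373·(0.632−0.544) = +0.171.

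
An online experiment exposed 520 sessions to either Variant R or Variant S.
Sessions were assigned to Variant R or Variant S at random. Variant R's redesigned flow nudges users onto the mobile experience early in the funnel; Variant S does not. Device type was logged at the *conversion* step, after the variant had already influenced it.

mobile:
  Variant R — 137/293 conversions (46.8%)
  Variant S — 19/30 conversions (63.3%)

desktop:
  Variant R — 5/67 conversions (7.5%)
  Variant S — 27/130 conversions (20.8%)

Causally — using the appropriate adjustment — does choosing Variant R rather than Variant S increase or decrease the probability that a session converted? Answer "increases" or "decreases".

Variant S is higher inside every device type stratum but Variant R is higher in aggregate. Whether to stratify depends on how device type relates to the variant.
Stratifying would compare variants among sessions the variants themselves sorted into device type groups — a form of selection on an intermediate. The unconditioned pooled rates give the total causal effect.
Pooled: Variant R 39.4% vs Variant S 28.7%; Variant R is higher overall.

increases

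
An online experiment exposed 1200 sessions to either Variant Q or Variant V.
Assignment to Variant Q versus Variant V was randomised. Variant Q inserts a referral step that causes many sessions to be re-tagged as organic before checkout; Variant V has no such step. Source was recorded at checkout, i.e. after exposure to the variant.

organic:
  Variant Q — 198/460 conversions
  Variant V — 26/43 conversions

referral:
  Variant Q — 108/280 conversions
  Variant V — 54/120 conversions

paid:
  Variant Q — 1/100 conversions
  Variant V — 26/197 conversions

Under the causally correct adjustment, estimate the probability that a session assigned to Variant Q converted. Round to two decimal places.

Stratifying would compare variants among sessions the variants themselves sorted into traffic source groups — a form of selection on an intermediate. The unconditioned pooled rates give the total causal effect.
So P(outcome | do(Variant Q)) is just the pooled rate for Variant Q: 307/840 = 0.365.

0.37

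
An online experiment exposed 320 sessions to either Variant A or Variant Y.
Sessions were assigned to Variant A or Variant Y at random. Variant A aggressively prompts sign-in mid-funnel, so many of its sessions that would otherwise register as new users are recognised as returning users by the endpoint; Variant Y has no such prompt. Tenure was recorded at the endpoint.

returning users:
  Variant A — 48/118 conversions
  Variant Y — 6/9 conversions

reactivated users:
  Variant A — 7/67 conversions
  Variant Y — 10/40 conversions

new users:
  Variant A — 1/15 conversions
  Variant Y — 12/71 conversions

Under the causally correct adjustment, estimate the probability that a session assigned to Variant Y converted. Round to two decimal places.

Variant Y is higher inside every user tenure stratum but Variant A is higher in aggregate. Whether to stratify depends on how user tenure relates to the variant.
Because the variant influences user tenure, user tenure is a post-treatment mediator, not a confounder. Stratifying on it would bias the estimate; the causal effect is the crude pooled difference.
So P(outcome | do(Variant Y)) is just the pooled rate for Variant Y: 28/120 = 0.233.

0.23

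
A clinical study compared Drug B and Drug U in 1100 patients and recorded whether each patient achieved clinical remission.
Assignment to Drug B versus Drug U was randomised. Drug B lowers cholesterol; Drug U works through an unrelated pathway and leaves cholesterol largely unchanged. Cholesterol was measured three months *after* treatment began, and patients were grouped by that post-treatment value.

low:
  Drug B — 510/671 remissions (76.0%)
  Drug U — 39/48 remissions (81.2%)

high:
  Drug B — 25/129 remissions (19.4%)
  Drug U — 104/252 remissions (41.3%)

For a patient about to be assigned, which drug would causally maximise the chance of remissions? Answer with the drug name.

Drug B

The cholesterol-specific comparison favours Drug U throughout, but the pooled figures favour Drug B. The question is whether to condition on cholesterol.
Because the drug influences cholesterol, cholesterol is a post-treatment mediator, not a confounder. Stratifying on it would bias the estimate; the causal effect is the crude pooled difference.
Pooled: Drug B 66.9% vs Drug U 47.7%; Drug B is higher overall.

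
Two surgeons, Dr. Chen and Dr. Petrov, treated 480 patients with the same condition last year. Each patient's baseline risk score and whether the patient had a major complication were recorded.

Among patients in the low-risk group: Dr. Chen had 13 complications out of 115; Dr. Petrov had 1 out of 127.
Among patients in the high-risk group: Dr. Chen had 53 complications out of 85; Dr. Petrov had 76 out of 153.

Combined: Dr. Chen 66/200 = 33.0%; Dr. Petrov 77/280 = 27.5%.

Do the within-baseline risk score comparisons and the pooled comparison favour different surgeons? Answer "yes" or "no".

Within each baseline risk score level (low-risk 11.3% vs 0.8%; high-risk 62.4% vs 49.7%), Dr. Petrov has the lower rate every time. Pooled: 33.0% vs 27.5% — Dr. Petrov has the lower rate overall. They agree.

no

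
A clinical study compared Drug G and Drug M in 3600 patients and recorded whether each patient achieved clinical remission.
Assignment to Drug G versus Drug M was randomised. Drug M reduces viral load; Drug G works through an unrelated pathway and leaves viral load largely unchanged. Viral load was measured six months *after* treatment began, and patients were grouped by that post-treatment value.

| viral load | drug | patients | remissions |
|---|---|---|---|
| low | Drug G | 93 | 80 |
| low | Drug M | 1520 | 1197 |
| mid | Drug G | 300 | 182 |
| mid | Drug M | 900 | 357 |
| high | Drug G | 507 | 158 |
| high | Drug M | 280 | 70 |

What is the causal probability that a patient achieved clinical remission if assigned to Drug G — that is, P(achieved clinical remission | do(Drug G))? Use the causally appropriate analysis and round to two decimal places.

0.47

The viral load-specific comparison favours Drug G throughout, but the pooled figures favour Drug M. The question is whether to condition on viral load.
Viral load lies on the pathway drug → viral load → outcome, so adjusting for it blocks the indirect effect. For the total causal effect of drug, use the unadjusted pooled rates.
So P(outcome | do(Drug G)) is just the pooled rate for Drug G: 420/900 = 0.467.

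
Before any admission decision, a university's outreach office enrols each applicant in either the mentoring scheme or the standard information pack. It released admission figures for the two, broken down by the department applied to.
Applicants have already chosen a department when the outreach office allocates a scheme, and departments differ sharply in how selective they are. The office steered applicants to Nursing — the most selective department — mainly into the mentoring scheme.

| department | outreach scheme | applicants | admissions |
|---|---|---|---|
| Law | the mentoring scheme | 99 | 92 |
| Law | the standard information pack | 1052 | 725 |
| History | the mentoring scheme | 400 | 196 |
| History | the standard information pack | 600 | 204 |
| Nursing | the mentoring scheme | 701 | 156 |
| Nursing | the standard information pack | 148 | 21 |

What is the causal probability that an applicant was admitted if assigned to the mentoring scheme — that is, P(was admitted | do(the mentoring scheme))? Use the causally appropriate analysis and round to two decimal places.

0.58

Nothing the outreach scheme does changes department; the imbalance is an allocation artefact. With department also predicting the outcome, the pooled figure is confounded, and the within-stratum comparison is the causal one.
Standardising the mentoring scheme to the population department mix: 0.384·92/99 + 0.333·196/400 + 0.283·156/701 = 0.583.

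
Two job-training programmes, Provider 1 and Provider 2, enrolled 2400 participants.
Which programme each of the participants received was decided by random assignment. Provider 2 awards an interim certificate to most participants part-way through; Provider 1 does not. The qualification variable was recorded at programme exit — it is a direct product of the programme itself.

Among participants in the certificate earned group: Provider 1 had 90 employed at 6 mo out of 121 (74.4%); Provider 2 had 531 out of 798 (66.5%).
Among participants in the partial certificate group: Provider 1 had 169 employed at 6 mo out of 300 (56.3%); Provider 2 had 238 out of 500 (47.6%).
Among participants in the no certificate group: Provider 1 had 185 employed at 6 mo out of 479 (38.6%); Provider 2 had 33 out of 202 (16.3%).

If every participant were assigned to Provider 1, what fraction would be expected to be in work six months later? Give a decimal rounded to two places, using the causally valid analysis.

0.49

Provider 1 is higher inside every qualification attained during the programme stratum but Provider 2 is higher in aggregate. Whether to stratify depends on how qualification attained during the programme relates to the programme.
Because the programme influences qualification attained during the programme, qualification attained during the programme is a post-treatment mediator, not a confounder. Stratifying on it would bias the estimate; the causal effect is the crude pooled difference.
So P(outcome | do(Provider 1)) is just the pooled rate for Provider 1: 444/900 = 0.493.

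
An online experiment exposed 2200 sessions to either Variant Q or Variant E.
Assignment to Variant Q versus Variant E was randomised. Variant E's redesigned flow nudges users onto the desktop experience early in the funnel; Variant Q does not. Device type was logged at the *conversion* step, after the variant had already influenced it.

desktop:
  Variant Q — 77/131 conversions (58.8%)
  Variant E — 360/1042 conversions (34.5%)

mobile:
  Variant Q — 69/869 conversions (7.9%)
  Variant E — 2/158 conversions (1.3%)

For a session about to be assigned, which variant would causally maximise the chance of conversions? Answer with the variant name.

Variant E

The device type-specific comparison favours Variant Q throughout, but the pooled figures favour Variant E. The question is whether to condition on device type.
The distribution of device type is itself part of what the variant does — it is an intermediate outcome. Holding it fixed would remove that part of the effect; the total effect is the pooled difference.
Pooled: Variant Q 14.6% vs Variant E 30.2%; Variant E is higher overall.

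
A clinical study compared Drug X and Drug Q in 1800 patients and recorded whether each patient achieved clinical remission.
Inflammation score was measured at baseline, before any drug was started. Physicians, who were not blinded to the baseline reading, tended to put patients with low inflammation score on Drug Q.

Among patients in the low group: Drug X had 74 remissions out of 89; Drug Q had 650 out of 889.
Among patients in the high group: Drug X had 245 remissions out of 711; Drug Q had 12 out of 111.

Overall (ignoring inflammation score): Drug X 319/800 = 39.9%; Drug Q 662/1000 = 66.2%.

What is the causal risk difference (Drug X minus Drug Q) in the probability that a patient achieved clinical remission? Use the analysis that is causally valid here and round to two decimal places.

Inflammation score differs across drugs for reasons unrelated to any effect of the drug itself, and it separately predicts the outcome — a classic confounder. We must compare within inflammation score levels.
Adjusting over the population distribution of inflammation score: 0.543·(0.831−0.731) + 0.457·(0.345−0.108) = +0.162.

+0.16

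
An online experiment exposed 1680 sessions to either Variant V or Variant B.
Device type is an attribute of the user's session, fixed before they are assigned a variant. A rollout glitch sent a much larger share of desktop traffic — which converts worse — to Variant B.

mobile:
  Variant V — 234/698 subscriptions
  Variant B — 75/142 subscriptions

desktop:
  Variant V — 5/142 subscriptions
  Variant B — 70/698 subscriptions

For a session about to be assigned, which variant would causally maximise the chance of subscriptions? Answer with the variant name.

Within every device type level Variant B has the higher rate, yet pooled Variant V does — Simpson's reversal.
The imbalance in device type arose from how sessions were allocated, not from anything the variant did; and device type independently affects the outcome. The pooled gap is confounded — condition on device type.
Within each level — mobile: 33.5% vs 52.8%; desktop: 3.5% vs 10.0% — Variant B is higher every time.

Variant B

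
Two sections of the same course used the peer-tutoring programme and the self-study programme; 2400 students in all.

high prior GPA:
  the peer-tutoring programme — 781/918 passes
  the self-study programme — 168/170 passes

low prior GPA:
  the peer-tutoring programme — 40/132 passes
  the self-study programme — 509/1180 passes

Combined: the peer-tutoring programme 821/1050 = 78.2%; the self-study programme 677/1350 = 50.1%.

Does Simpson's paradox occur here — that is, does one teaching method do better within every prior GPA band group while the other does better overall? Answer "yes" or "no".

Within each prior GPA band level (high prior GPA 85.1% vs 98.8%; low prior GPA 30.3% vs 43.1%), the self-study programme has the higher rate every time. Pooled: 78.2% vs 50.1% — the peer-tutoring programme has the higher rate overall. The two comparisons disagree.

yes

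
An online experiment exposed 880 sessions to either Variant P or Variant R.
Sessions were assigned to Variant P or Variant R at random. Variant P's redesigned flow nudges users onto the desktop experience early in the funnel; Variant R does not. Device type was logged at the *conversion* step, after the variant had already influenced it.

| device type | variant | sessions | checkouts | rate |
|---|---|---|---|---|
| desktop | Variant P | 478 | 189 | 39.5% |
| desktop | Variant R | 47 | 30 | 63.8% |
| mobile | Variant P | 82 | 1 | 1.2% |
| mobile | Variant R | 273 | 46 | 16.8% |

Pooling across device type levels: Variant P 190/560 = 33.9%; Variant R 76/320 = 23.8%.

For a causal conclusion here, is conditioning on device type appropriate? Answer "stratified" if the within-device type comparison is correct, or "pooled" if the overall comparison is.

Variant R is higher inside every device type stratum but Variant P is higher in aggregate. Whether to stratify depends on how device type relates to the variant.
Device type here is a post-treatment variable shaped by the variant; conditioning on it would introduce bias rather than remove it. The overall comparison is the causal one.
Pooled: Variant P 33.9% vs Variant R 23.8%; Variant P is higher overall.

pooled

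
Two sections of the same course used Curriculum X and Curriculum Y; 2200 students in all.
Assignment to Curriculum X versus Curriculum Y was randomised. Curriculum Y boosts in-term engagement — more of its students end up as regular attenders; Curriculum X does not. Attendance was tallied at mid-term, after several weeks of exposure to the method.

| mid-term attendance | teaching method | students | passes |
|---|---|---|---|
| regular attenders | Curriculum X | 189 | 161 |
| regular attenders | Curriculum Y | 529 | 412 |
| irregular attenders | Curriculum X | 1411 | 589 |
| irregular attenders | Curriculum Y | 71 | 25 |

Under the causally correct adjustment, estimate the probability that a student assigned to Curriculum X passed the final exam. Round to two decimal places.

The distribution of mid-term attendance is itself part of what the teaching method does — it is an intermediate outcome. Holding it fixed would remove that part of the effect; the total effect is the pooled difference.
So P(outcome | do(Curriculum X)) is just the pooled rate for Curriculum X: 750/1600 = 0.469.

0.47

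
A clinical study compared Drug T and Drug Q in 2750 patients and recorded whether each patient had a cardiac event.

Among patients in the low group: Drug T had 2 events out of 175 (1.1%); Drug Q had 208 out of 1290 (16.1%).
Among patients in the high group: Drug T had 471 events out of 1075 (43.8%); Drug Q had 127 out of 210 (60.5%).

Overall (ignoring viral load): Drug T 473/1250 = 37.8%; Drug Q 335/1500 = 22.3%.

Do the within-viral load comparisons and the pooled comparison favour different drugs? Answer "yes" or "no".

Within each viral load level (low 1.1% vs 16.1%; high 43.8% vs 60.5%), Drug T has the lower rate every time. Pooled: 37.8% vs 22.3% — Drug Q has the lower rate overall. The two comparisons disagree.

yes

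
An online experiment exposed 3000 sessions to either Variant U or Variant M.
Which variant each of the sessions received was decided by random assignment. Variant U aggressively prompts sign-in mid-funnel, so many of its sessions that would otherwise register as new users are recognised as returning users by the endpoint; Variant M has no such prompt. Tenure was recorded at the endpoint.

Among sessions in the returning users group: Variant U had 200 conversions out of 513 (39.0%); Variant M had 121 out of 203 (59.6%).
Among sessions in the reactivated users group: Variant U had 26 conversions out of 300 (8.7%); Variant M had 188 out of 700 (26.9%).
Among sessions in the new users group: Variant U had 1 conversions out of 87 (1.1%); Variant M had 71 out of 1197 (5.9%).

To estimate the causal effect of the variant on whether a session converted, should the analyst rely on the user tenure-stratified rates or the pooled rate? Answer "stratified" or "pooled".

Variant M is higher inside every user tenure stratum but Variant U is higher in aggregate. Whether to stratify depends on how user tenure relates to the variant.
Stratifying would compare variants among sessions the variants themselves sorted into user tenure groups — a form of selection on an intermediate. The unconditioned pooled rates give the total causal effect.
Pooled: Variant U 25.2% vs Variant M 18.1%; Variant U is higher overall.

pooled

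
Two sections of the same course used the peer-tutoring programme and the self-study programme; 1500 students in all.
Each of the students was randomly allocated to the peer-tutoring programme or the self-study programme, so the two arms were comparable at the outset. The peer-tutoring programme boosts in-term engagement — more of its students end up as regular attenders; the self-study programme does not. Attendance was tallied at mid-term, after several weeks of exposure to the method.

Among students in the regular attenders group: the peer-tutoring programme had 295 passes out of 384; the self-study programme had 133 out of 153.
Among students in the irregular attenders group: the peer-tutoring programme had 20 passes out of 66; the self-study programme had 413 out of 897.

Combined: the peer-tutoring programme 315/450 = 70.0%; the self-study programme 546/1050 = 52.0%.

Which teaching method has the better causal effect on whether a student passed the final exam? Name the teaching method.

the peer-tutoring programme

Because the teaching method influences mid-term attendance, mid-term attendance is a post-treatment mediator, not a confounder. Stratifying on it would bias the estimate; the causal effect is the crude pooled difference.
Pooled: the peer-tutoring programme 70.0% vs the self-study programme 52.0%; the peer-tutoring programme is higher overall.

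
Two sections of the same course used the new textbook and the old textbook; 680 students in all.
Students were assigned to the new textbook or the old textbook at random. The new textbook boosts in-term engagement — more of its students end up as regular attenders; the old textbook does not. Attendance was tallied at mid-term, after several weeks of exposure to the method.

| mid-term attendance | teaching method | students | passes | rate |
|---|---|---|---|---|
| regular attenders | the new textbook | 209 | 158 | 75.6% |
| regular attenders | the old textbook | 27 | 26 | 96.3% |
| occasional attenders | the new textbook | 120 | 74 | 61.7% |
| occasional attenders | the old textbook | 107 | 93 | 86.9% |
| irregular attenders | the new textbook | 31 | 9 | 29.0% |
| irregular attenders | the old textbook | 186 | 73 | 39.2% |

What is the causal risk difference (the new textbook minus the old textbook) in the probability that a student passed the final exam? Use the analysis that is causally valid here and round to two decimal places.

+0.07

Mid-term attendance here is a post-treatment variable shaped by the teaching method; conditioning on it would introduce bias rather than remove it. The overall comparison is the causal one.
The causal difference is the pooled difference: 0.669 − 0.600 = +0.069.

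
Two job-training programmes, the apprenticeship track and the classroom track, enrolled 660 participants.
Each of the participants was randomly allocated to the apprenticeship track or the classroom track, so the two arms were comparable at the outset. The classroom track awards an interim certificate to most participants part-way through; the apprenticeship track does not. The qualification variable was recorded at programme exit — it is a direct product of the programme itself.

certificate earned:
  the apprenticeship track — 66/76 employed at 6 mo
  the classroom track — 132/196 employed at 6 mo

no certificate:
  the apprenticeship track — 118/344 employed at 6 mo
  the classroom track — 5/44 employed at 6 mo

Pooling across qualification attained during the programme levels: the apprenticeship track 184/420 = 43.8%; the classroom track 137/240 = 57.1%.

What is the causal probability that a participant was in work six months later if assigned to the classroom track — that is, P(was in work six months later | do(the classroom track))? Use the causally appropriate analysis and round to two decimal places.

0.57

Qualification attained during the programme here is a post-treatment variable shaped by the programme; conditioning on it would introduce bias rather than remove it. The overall comparison is the causal one.
So P(outcome | do(the classroom track)) is just the pooled rate for the classroom track: 137/240 = 0.571.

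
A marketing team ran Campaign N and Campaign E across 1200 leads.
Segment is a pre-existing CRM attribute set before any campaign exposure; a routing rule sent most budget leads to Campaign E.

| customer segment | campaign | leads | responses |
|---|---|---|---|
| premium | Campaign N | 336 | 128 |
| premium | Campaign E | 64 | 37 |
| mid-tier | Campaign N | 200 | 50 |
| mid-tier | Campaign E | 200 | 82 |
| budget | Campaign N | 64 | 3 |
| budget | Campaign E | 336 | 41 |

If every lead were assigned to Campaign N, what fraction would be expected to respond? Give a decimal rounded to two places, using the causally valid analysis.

Nothing the campaign does changes customer segment; the imbalance is an allocation artefact. With customer segment also predicting the outcome, the pooled figure is confounded, and the within-stratum comparison is the causal one.
Standardising Campaign N to the population customer segment mix: 0.333·128/336 + 0.333·50/200 + 0.333·3/64 = 0.226.

0.23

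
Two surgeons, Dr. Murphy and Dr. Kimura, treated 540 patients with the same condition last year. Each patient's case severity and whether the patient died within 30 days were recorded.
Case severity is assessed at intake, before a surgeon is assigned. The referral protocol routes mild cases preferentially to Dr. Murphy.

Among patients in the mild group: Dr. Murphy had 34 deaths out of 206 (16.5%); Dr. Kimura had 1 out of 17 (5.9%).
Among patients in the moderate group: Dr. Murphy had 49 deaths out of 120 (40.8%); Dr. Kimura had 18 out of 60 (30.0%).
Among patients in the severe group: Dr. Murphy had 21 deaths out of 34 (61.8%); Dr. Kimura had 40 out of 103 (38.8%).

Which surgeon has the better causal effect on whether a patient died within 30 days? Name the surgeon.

The imbalance in case severity arose from how patients were allocated, not from anything the surgeon did; and case severity independently affects the outcome. The pooled gap is confounded — condition on case severity.
Within each level — mild: 16.5% vs 5.9%; moderate: 40.8% vs 30.0%; severe: 61.8% vs 38.8% — Dr. Kimura is lower every time.

Dr. Kimura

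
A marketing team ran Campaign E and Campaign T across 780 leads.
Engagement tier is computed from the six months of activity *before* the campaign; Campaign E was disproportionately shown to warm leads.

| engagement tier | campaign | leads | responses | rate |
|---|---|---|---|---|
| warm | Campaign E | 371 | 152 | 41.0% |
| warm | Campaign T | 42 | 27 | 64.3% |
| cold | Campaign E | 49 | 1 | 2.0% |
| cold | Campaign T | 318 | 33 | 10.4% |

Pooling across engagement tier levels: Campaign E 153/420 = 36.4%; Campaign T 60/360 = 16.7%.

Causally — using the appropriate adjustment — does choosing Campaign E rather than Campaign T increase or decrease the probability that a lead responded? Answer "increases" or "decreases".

Since engagement tier is a pre-existing factor (not a product of the campaign) and it affects the outcome on its own, it is a confounder. The stratified rates, not the pooled rate, identify the causal effect.
Within each level — warm: 41.0% vs 64.3%; cold: 2.0% vs 10.4% — Campaign T is higher every time.

decreases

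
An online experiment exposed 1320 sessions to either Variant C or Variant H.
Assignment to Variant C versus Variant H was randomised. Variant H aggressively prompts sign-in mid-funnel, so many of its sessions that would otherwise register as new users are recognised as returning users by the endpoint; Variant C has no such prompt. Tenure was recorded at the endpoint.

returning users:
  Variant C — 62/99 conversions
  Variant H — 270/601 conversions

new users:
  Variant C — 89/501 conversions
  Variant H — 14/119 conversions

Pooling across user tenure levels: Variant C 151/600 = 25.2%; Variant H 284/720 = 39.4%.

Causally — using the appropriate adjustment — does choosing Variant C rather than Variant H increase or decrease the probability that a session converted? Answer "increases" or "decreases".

decreases

Stratifying would compare variants among sessions the variants themselves sorted into user tenure groups — a form of selection on an intermediate. The unconditioned pooled rates give the total causal effect.
Pooled: Variant C 25.2% vs Variant H 39.4%; Variant H is higher overall.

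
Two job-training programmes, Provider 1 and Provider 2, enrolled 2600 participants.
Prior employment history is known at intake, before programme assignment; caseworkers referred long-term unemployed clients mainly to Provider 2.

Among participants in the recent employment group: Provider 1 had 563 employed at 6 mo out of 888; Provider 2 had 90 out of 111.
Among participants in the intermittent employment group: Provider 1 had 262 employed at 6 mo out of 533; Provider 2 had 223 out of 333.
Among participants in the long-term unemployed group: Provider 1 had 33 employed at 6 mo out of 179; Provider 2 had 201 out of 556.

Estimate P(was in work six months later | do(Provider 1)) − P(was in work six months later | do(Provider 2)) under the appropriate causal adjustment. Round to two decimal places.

-0.18

Nothing the programme does changes prior employment history; the imbalance is an allocation artefact. With prior employment history also predicting the outcome, the pooled figure is confounded, and the within-stratum comparison is the causal one.
Adjusting over the population distribution of prior employment history: 0.384·(0.634−0.811) + 0.333·(0.492−0.670) + 0.283·(0.184−0.362) = -0.177.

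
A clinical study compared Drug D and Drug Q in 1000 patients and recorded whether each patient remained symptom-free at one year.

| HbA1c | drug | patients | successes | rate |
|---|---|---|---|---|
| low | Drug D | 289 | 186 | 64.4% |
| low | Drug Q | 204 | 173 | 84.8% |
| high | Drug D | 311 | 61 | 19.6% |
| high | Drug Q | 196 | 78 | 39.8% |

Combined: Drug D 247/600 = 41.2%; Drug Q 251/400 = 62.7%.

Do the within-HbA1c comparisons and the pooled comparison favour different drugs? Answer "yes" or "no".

no

Within each HbA1c level (low 64.4% vs 84.8%; high 19.6% vs 39.8%), Drug Q has the higher rate every time. Pooled: 41.2% vs 62.7% — Drug Q has the higher rate overall. They agree.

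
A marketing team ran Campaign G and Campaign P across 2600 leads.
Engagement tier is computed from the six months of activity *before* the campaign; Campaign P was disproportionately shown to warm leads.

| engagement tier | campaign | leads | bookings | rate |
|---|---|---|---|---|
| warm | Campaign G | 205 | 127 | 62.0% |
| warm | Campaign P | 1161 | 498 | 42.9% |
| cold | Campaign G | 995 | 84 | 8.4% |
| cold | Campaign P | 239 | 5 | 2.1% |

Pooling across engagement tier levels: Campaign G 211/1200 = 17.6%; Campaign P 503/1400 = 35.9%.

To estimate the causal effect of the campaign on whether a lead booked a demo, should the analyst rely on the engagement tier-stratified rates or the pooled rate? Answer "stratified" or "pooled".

stratified

Nothing the campaign does changes engagement tier; the imbalance is an allocation artefact. With engagement tier also predicting the outcome, the pooled figure is confounded, and the within-stratum comparison is the causal one.
Within each level — warm: 62.0% vs 42.9%; cold: 8.4% vs 2.1% — Campaign G is higher every time.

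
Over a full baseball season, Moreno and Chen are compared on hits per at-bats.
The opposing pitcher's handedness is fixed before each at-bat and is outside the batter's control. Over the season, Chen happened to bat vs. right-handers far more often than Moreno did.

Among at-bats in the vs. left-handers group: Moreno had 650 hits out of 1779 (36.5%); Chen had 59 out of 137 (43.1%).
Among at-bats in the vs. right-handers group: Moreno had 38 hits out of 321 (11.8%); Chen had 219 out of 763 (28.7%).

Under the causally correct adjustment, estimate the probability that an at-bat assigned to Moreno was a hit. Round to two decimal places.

0.28

Pitcher handedness is set before the player has any effect — it is not caused by the player — and it independently drives the outcome. That makes it a confounder, so the causal comparison is within pitcher handedness levels.
Standardising Moreno to the population pitcher handedness mix: 0.639·650/1779 + 0.361·38/321 = 0.276.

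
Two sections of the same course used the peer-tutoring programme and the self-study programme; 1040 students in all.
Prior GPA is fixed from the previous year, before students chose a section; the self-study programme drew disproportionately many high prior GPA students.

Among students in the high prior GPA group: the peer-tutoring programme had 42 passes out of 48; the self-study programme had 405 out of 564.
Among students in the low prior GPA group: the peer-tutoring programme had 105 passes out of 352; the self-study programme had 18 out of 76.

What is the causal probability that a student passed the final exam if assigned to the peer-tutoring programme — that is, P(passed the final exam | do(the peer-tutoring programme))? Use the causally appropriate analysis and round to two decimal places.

Here prior GPA band is a common cause — it drives both which teaching method a case falls under and the outcome. The crude comparison mixes populations; the stratum-specific rates are the causally relevant ones.
Standardising the peer-tutoring programme to the population prior GPA band mix: 0.588·42/48 + 0.412·105/352 = 0.638.

0.64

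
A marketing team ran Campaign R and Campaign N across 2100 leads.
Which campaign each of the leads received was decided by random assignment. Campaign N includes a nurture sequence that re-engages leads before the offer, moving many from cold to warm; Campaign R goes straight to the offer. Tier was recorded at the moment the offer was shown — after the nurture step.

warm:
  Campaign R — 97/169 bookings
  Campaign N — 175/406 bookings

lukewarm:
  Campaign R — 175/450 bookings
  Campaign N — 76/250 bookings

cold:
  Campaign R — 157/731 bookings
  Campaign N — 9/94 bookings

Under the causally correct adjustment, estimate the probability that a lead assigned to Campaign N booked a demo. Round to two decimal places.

0.35

Stratifying would compare campaigns among leads the campaigns themselves sorted into engagement tier groups — a form of selection on an intermediate. The unconditioned pooled rates give the total causal effect.
So P(outcome | do(Campaign N)) is just the pooled rate for Campaign N: 260/750 = 0.347.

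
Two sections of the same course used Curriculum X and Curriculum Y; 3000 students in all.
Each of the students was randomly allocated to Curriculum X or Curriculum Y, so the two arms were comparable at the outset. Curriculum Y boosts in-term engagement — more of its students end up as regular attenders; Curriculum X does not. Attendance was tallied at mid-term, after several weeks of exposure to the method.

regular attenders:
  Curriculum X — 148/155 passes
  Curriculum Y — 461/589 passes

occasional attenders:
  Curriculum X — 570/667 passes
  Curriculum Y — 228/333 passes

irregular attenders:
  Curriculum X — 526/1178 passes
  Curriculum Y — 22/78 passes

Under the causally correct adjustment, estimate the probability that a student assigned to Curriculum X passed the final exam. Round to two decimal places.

Curriculum X is higher inside every mid-term attendance stratum but Curriculum Y is higher in aggregate. Whether to stratify depends on how mid-term attendance relates to the teaching method.
Mid-term attendance here is a post-treatment variable shaped by the teaching method; conditioning on it would introduce bias rather than remove it. The overall comparison is the causal one.
So P(outcome | do(Curriculum X)) is just the pooled rate for Curriculum X: 1244/2000 = 0.622.

0.62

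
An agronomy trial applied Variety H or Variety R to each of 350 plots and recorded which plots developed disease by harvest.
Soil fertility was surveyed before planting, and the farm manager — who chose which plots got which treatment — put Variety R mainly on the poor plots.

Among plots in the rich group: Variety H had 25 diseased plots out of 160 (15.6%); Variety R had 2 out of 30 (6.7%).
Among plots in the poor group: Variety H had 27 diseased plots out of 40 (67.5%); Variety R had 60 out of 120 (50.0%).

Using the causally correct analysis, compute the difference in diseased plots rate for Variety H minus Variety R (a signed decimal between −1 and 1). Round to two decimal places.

+0.13

Soil fertility is set before the variety has any effect — it is not caused by the variety — and it independently drives the outcome. That makes it a confounder, so the causal comparison is within soil fertility levels.
Adjusting over the population distribution of soil fertility: 0.543·(0.156−0.067) + 0.457·(0.675−0.500) = +0.129.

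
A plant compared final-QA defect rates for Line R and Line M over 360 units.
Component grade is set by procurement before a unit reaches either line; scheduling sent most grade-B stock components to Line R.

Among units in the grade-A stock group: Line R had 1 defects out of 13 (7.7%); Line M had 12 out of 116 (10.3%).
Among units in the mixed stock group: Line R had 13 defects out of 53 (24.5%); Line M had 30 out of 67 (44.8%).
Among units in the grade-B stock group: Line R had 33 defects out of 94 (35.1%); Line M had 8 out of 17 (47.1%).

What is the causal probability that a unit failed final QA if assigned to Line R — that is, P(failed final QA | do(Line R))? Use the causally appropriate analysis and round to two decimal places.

0.22

Line R is lower inside every component grade stratum but Line M is lower in aggregate. Whether to stratify depends on how component grade relates to the line.
Component grade is set before the line has any effect — it is not caused by the line — and it independently drives the outcome. That makes it a confounder, so the causal comparison is within component grade levels.
Standardising Line R to the population component grade mix: 0.358·1/13 + 0.333·13/53 + 0.308·33/94 = 0.218.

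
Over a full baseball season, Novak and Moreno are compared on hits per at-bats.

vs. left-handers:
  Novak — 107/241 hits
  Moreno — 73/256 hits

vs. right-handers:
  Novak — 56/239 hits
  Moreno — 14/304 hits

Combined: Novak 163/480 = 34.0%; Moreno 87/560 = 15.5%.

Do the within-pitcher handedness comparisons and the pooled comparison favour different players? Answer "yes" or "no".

no

Within each pitcher handedness level (vs. left-handers 44.4% vs 28.5%; vs. right-handers 23.4% vs 4.6%), Novak has the higher rate every time. Pooled: 34.0% vs 15.5% — Novak has the higher rate overall. They agree.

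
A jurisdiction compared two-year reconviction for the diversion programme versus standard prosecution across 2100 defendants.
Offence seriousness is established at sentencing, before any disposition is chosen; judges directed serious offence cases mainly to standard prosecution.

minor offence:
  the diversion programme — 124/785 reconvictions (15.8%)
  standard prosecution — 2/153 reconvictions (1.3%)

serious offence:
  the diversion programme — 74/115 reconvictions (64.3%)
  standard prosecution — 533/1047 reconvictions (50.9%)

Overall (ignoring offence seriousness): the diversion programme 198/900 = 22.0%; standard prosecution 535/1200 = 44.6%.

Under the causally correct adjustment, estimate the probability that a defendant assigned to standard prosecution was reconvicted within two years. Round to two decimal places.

0.29

Since offence seriousness is a pre-existing factor (not a product of the disposition) and it affects the outcome on its own, it is a confounder. The stratified rates, not the pooled rate, identify the causal effect.
Standardising standard prosecution to the population offence seriousness mix: 0.447·2/153 + 0.553·533/1047 = 0.288.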